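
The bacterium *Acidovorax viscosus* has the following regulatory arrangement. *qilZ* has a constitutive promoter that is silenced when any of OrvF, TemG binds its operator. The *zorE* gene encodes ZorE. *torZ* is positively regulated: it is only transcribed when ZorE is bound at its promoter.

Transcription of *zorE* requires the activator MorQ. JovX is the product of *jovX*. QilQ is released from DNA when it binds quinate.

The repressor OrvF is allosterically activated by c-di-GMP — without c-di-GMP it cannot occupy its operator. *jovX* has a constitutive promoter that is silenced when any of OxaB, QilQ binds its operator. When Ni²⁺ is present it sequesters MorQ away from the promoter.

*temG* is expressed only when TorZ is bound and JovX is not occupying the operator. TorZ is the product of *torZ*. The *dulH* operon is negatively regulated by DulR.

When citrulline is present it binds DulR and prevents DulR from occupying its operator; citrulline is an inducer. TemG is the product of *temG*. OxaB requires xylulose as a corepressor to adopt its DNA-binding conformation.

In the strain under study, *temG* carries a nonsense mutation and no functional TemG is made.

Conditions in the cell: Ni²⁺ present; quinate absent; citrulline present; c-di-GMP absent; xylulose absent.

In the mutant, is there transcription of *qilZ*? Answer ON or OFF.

ON

c-di-GMP is absent, so OrvF is inactive.
TemG is non-functional in this strain, so it has no effect.
With no repressor bound, *qilZ* is transcribed.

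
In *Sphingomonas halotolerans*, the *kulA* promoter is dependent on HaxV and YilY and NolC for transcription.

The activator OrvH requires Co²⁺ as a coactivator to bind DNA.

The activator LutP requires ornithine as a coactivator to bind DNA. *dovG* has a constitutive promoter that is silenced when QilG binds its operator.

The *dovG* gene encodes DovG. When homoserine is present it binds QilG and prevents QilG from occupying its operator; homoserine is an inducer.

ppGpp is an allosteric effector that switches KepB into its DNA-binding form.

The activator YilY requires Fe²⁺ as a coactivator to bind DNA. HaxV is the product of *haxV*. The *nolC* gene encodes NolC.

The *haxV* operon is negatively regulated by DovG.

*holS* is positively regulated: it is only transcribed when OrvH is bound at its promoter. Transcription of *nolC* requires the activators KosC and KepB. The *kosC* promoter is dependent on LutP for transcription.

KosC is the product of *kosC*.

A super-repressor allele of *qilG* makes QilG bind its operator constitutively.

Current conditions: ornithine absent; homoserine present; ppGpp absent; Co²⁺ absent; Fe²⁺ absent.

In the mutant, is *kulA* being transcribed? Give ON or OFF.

QilG is constitutively active in this strain.
With repressor QilG bound, *dovG* is not transcribed.
So DovG is not produced.
With no repressor bound, *haxV* is transcribed.
So HaxV is produced and active.
Fe²⁺ is absent, so YilY is inactive.
Ornithine is absent, so LutP is inactive.
Required activator LutP is absent, so *kosC* is not transcribed.
So KosC is not produced.
ppGpp is absent, so KepB is inactive.
Required activator KosC is absent, so *nolC* is not transcribed.
So NolC is not produced.
Required activator YilY is absent, so *kulA* is not transcribed.

OFF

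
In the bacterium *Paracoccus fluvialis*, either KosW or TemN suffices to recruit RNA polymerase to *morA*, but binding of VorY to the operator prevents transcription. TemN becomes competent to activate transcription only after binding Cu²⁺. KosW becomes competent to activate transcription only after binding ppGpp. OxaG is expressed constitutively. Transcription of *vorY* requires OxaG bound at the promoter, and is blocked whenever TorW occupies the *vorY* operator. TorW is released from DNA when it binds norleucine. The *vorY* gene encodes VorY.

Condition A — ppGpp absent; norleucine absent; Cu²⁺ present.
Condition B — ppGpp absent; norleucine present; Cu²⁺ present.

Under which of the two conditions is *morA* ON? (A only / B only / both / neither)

A only

Condition A:
ppGpp is absent, so KosW is inactive.
OxaG is produced constitutively and is active.
Norleucine is absent, so TorW is active.
With repressor TorW bound, *vorY* is not transcribed.
So VorY is not produced.
Cu²⁺ is present, so TemN is active.
Activator TemN is present, so *morA* is transcribed.
→ *morA* is ON in A.
Condition B:
ppGpp is absent, so KosW is inactive.
OxaG is produced constitutively and is active.
Norleucine is present, so TorW is inactive.
No repressor is bound and OxaG is active, so *vorY* is transcribed.
So VorY is produced and active.
Cu²⁺ is present, so TemN is active.
With repressor VorY bound, *morA* is not transcribed.
→ *morA* is OFF in B.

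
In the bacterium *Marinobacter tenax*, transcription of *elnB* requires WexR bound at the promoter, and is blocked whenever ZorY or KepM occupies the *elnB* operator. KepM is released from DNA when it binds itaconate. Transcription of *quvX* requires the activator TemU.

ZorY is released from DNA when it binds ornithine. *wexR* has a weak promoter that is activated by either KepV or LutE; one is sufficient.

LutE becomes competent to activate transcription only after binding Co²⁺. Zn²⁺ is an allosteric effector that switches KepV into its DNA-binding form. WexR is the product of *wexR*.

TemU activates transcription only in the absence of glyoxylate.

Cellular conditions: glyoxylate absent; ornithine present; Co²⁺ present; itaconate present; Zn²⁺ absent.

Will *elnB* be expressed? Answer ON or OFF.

ON

Zn²⁺ is absent, so KepV is inactive.
Co²⁺ is present, so LutE is active.
Activator LutE is present, so *wexR* is transcribed.
So WexR is produced and active.
Ornithine is present, so ZorY is inactive.
Itaconate is present, so KepM is inactive.
No repressor is bound and WexR is active, so *elnB* is transcribed.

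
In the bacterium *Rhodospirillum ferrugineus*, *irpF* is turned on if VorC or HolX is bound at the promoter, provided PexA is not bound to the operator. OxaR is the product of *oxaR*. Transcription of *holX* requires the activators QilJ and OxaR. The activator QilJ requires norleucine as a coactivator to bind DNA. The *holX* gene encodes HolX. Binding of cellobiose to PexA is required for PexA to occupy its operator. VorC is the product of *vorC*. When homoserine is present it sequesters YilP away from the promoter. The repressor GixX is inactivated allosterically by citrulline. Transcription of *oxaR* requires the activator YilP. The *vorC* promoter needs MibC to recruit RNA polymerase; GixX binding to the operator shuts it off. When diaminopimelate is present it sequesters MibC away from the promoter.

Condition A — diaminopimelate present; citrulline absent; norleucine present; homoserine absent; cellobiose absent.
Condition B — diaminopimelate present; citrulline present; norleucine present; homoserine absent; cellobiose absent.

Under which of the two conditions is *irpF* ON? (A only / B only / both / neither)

Condition A:
Diaminopimelate is present, so MibC is inactive.
Citrulline is absent, so GixX is active.
With repressor GixX bound, *vorC* is not transcribed.
So VorC is not produced.
Norleucine is present, so QilJ is active.
Homoserine is absent, so YilP is active.
No repressor is bound and YilP is active, so *oxaR* is transcribed.
So OxaR is produced and active.
No repressor is bound and QilJ and OxaR are active, so *holX* is transcribed.
So HolX is produced and active.
Cellobiose is absent, so PexA is inactive.
Activator HolX is present, so *irpF* is transcribed.
→ *irpF* is ON in A.
Condition B:
Diaminopimelate is present, so MibC is inactive.
Citrulline is present, so GixX is inactive.
Required activator MibC is absent, so *vorC* is not transcribed.
So VorC is not produced.
Norleucine is present, so QilJ is active.
Homoserine is absent, so YilP is active.
No repressor is bound and YilP is active, so *oxaR* is transcribed.
So OxaR is produced and active.
No repressor is bound and QilJ and OxaR are active, so *holX* is transcribed.
So HolX is produced and active.
Cellobiose is absent, so PexA is inactive.
Activator HolX is present, so *irpF* is transcribed.
→ *irpF* is ON in B.

both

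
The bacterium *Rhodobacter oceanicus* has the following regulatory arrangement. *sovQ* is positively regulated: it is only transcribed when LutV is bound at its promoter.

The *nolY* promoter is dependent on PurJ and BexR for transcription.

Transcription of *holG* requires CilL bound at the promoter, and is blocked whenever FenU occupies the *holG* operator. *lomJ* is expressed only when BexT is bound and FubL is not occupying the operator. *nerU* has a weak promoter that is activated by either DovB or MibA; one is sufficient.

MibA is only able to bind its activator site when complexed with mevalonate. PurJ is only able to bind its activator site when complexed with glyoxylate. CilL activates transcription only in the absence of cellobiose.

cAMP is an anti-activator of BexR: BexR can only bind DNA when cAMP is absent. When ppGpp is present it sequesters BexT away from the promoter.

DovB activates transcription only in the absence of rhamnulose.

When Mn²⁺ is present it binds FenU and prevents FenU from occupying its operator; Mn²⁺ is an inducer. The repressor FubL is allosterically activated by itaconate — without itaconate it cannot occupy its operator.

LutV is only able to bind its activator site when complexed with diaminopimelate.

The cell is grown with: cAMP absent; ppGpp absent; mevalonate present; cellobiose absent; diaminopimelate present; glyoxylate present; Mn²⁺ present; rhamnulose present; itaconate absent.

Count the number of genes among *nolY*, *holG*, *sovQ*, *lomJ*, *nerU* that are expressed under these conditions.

5

Glyoxylate is present, so PurJ is active.
cAMP is absent, so BexR is active.
No repressor is bound and PurJ and BexR are active, so *nolY* is transcribed.
→ *nolY* is ON.
Cellobiose is absent, so CilL is active.
Mn²⁺ is present, so FenU is inactive.
No repressor is bound and CilL is active, so *holG* is transcribed.
→ *holG* is ON.
Diaminopimelate is present, so LutV is active.
No repressor is bound and LutV is active, so *sovQ* is transcribed.
→ *sovQ* is ON.
ppGpp is absent, so BexT is active.
Itaconate is absent, so FubL is inactive.
No repressor is bound and BexT is active, so *lomJ* is transcribed.
→ *lomJ* is ON.
Rhamnulose is present, so DovB is inactive.
Mevalonate is present, so MibA is active.
Activator MibA is present, so *nerU* is transcribed.
→ *nerU* is ON.
5 of the 5 genes are transcribed.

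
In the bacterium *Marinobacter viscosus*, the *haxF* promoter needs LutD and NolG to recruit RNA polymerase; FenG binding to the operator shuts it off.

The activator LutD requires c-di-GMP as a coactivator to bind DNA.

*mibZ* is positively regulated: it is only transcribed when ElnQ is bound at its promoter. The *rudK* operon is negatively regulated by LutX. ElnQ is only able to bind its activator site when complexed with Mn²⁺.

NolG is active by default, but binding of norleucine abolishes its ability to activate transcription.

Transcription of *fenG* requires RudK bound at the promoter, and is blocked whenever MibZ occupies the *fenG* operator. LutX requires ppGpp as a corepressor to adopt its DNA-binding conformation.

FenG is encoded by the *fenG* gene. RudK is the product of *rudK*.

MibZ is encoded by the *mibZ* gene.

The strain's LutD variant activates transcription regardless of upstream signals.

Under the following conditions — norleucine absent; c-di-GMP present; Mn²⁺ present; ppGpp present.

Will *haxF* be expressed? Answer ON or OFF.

ppGpp is present, so LutX is active.
With repressor LutX bound, *rudK* is not transcribed.
So RudK is not produced.
Mn²⁺ is present, so ElnQ is active.
No repressor is bound and ElnQ is active, so *mibZ* is transcribed.
So MibZ is produced and active.
With repressor MibZ bound, *fenG* is not transcribed.
So FenG is not produced.
LutD is constitutively active in this strain.
Norleucine is absent, so NolG is active.
No repressor is bound and LutD and NolG are active, so *haxF* is transcribed.

ON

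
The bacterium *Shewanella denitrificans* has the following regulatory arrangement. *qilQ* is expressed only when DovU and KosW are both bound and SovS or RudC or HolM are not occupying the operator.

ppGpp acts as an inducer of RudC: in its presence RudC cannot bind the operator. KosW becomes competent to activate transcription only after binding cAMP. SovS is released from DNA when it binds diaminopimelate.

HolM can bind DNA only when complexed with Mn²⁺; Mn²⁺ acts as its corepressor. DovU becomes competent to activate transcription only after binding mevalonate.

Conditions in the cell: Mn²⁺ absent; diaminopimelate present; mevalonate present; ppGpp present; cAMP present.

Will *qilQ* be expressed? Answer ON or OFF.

ON

Diaminopimelate is present, so SovS is inactive.
ppGpp is present, so RudC is inactive.
Mevalonate is present, so DovU is active.
cAMP is present, so KosW is active.
Mn²⁺ is absent, so HolM is inactive.
No repressor is bound and DovU and KosW are active, so *qilQ* is transcribed.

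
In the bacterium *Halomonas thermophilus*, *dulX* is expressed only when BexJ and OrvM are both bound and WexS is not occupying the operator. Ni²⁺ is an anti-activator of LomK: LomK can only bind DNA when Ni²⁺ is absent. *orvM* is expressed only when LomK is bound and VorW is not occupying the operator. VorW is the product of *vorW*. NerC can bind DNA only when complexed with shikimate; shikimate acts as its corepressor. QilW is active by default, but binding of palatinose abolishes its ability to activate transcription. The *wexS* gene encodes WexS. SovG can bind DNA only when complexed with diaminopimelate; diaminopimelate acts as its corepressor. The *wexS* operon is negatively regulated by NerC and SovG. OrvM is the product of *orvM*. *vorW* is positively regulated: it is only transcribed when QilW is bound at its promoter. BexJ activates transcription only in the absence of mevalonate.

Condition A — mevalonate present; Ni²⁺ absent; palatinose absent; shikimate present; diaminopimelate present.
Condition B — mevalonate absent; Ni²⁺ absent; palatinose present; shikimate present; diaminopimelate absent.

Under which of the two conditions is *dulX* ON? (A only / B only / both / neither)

Condition A:
Mevalonate is present, so BexJ is inactive.
Ni²⁺ is absent, so LomK is active.
Palatinose is absent, so QilW is active.
No repressor is bound and QilW is active, so *vorW* is transcribed.
So VorW is produced and active.
With repressor VorW bound, *orvM* is not transcribed.
So OrvM is not produced.
Shikimate is present, so NerC is active.
Diaminopimelate is present, so SovG is active.
With repressor NerC bound, *wexS* is not transcribed.
So WexS is not produced.
Required activator BexJ is absent, so *dulX* is not transcribed.
→ *dulX* is OFF in A.
Condition B:
Mevalonate is absent, so BexJ is active.
Ni²⁺ is absent, so LomK is active.
Palatinose is present, so QilW is inactive.
Required activator QilW is absent, so *vorW* is not transcribed.
So VorW is not produced.
No repressor is bound and LomK is active, so *orvM* is transcribed.
So OrvM is produced and active.
Shikimate is present, so NerC is active.
Diaminopimelate is absent, so SovG is inactive.
With repressor NerC bound, *wexS* is not transcribed.
So WexS is not produced.
No repressor is bound and BexJ and OrvM are active, so *dulX* is transcribed.
→ *dulX* is ON in B.

B only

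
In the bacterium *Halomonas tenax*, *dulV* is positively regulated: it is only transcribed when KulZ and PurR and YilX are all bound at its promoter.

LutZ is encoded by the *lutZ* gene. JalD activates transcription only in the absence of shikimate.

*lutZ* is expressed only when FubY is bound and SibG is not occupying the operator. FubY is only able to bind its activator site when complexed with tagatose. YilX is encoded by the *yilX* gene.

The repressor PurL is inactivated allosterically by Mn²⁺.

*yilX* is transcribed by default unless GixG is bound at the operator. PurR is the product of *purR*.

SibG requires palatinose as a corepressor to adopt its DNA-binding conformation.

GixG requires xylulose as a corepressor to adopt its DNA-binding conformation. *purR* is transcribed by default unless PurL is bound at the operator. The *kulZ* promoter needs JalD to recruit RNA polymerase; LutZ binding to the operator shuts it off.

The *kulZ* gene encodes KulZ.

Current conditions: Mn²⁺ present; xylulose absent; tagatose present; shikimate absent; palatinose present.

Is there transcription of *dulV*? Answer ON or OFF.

Palatinose is present, so SibG is active.
Tagatose is present, so FubY is active.
With repressor SibG bound, *lutZ* is not transcribed.
So LutZ is not produced.
Shikimate is absent, so JalD is active.
No repressor is bound and JalD is active, so *kulZ* is transcribed.
So KulZ is produced and active.
Mn²⁺ is present, so PurL is inactive.
With no repressor bound, *purR* is transcribed.
So PurR is produced and active.
Xylulose is absent, so GixG is inactive.
With no repressor bound, *yilX* is transcribed.
So YilX is produced and active.
No repressor is bound and KulZ and PurR and YilX are active, so *dulV* is transcribed.

ON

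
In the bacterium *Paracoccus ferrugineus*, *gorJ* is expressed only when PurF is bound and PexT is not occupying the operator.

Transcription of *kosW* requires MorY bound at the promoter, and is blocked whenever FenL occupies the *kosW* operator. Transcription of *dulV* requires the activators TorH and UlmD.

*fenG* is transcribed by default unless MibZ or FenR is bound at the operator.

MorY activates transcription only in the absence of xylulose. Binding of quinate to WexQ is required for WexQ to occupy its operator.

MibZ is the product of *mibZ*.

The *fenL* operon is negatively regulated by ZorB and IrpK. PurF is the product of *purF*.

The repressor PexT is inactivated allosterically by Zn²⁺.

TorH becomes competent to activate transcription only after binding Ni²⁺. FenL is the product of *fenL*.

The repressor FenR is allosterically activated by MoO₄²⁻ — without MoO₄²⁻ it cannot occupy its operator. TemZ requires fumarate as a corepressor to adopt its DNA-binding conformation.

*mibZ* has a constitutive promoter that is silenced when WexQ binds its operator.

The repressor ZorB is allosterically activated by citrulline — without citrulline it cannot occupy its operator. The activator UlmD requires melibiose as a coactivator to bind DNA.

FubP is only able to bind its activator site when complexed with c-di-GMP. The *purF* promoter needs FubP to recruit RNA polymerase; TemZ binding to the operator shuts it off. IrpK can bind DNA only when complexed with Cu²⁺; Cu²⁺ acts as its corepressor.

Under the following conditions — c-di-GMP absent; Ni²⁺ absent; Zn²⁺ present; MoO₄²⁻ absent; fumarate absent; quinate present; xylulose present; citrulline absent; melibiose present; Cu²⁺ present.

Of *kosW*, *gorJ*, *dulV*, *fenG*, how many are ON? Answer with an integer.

Xylulose is present, so MorY is inactive.
Citrulline is absent, so ZorB is inactive.
Cu²⁺ is present, so IrpK is active.
With repressor IrpK bound, *fenL* is not transcribed.
So FenL is not produced.
Required activator MorY is absent, so *kosW* is not transcribed.
→ *kosW* is OFF.
Fumarate is absent, so TemZ is inactive.
c-di-GMP is absent, so FubP is inactive.
Required activator FubP is absent, so *purF* is not transcribed.
So PurF is not produced.
Zn²⁺ is present, so PexT is inactive.
Required activator PurF is absent, so *gorJ* is not transcribed.
→ *gorJ* is OFF.
Ni²⁺ is absent, so TorH is inactive.
Melibiose is present, so UlmD is active.
Required activator TorH is absent, so *dulV* is not transcribed.
→ *dulV* is OFF.
Quinate is present, so WexQ is active.
With repressor WexQ bound, *mibZ* is not transcribed.
So MibZ is not produced.
MoO₄²⁻ is absent, so FenR is inactive.
With no repressor bound, *fenG* is transcribed.
→ *fenG* is ON.
1 of the 4 genes is transcribed.

1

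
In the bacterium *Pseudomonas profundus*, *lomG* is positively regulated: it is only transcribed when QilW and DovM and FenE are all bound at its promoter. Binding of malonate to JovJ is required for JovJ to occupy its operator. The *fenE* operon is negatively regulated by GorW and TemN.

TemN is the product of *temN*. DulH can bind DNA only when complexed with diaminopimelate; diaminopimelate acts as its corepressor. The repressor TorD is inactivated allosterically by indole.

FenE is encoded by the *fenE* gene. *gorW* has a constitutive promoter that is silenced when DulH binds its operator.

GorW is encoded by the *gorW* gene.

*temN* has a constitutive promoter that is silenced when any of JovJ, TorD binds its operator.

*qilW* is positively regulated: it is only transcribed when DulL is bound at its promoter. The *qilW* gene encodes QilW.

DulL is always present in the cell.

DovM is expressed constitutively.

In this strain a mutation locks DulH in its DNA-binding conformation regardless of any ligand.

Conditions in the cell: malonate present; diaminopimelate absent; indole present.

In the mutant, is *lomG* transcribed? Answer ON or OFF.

DulL is produced constitutively and is active.
No repressor is bound and DulL is active, so *qilW* is transcribed.
So QilW is produced and active.
DovM is produced constitutively and is active.
DulH is constitutively active in this strain.
With repressor DulH bound, *gorW* is not transcribed.
So GorW is not produced.
Malonate is present, so JovJ is active.
Indole is present, so TorD is inactive.
With repressor JovJ bound, *temN* is not transcribed.
So TemN is not produced.
With no repressor bound, *fenE* is transcribed.
So FenE is produced and active.
No repressor is bound and QilW and DovM and FenE are active, so *lomG* is transcribed.

ON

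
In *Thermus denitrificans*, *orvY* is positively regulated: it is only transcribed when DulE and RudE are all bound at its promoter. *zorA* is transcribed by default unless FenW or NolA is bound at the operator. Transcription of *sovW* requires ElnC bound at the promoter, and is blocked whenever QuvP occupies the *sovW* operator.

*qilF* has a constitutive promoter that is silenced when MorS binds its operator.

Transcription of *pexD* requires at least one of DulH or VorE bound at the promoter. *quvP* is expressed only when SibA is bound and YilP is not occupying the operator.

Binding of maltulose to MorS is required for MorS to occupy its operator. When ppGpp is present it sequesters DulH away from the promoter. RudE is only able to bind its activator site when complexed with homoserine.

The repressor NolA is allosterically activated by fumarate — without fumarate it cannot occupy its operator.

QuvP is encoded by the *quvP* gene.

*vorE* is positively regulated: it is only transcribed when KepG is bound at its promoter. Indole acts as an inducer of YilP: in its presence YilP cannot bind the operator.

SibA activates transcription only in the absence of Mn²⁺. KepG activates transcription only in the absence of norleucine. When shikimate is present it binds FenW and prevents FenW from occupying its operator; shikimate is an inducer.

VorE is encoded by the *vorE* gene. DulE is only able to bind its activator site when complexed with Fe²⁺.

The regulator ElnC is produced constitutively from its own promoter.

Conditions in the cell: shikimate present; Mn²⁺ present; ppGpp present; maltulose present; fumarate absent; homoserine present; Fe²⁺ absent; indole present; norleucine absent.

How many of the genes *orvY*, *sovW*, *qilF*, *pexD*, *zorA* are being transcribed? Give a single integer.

3

Fe²⁺ is absent, so DulE is inactive.
Homoserine is present, so RudE is active.
Required activator DulE is absent, so *orvY* is not transcribed.
→ *orvY* is OFF.
Indole is present, so YilP is inactive.
Mn²⁺ is present, so SibA is inactive.
Required activator SibA is absent, so *quvP* is not transcribed.
So QuvP is not produced.
ElnC is produced constitutively and is active.
No repressor is bound and ElnC is active, so *sovW* is transcribed.
→ *sovW* is ON.
Maltulose is present, so MorS is active.
With repressor MorS bound, *qilF* is not transcribed.
→ *qilF* is OFF.
ppGpp is present, so DulH is inactive.
Norleucine is absent, so KepG is active.
No repressor is bound and KepG is active, so *vorE* is transcribed.
So VorE is produced and active.
Activator VorE is present, so *pexD* is transcribed.
→ *pexD* is ON.
Shikimate is present, so FenW is inactive.
Fumarate is absent, so NolA is inactive.
With no repressor bound, *zorA* is transcribed.
→ *zorA* is ON.
3 of the 5 genes are transcribed.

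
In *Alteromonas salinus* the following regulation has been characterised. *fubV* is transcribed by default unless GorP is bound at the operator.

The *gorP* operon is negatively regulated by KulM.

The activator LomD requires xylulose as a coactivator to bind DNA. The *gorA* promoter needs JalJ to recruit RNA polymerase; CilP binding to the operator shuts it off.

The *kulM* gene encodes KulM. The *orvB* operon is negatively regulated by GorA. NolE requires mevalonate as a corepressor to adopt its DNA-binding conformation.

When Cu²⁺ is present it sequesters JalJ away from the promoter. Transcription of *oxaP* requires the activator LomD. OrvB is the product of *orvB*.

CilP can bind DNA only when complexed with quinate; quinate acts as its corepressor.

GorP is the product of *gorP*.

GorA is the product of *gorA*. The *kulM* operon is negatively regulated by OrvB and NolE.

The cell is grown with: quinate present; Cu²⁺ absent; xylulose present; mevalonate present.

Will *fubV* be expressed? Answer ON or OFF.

Quinate is present, so CilP is active.
Cu²⁺ is absent, so JalJ is active.
With repressor CilP bound, *gorA* is not transcribed.
So GorA is not produced.
With no repressor bound, *orvB* is transcribed.
So OrvB is produced and active.
Mevalonate is present, so NolE is active.
With repressor OrvB bound, *kulM* is not transcribed.
So KulM is not produced.
With no repressor bound, *gorP* is transcribed.
So GorP is produced and active.
With repressor GorP bound, *fubV* is not transcribed.

OFF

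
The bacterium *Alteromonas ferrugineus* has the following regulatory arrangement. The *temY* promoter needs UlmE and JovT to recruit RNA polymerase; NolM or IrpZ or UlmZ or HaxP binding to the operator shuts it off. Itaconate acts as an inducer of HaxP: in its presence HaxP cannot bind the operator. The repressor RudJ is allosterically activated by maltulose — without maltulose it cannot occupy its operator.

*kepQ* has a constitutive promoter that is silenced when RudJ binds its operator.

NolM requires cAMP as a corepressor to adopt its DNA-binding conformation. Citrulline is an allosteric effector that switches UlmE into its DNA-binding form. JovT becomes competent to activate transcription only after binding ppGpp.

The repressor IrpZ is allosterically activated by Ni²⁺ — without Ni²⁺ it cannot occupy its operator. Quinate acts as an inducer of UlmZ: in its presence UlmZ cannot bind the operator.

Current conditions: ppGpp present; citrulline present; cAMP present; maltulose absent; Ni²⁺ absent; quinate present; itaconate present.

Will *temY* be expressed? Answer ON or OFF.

OFF

cAMP is present, so NolM is active.
Citrulline is present, so UlmE is active.
ppGpp is present, so JovT is active.
Ni²⁺ is absent, so IrpZ is inactive.
Quinate is present, so UlmZ is inactive.
Itaconate is present, so HaxP is inactive.
With repressor NolM bound, *temY* is not transcribed.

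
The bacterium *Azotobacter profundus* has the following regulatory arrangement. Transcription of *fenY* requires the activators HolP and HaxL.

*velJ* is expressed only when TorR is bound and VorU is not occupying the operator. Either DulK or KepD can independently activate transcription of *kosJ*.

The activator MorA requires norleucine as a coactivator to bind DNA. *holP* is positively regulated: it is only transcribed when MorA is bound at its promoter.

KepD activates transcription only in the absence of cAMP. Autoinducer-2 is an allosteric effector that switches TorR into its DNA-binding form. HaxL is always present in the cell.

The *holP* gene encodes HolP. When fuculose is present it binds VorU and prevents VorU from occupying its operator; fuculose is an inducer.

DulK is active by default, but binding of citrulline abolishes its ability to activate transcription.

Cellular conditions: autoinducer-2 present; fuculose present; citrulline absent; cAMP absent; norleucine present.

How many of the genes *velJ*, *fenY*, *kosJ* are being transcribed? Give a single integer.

Fuculose is present, so VorU is inactive.
Autoinducer-2 is present, so TorR is active.
No repressor is bound and TorR is active, so *velJ* is transcribed.
→ *velJ* is ON.
Norleucine is present, so MorA is active.
No repressor is bound and MorA is active, so *holP* is transcribed.
So HolP is produced and active.
HaxL is produced constitutively and is active.
No repressor is bound and HolP and HaxL are active, so *fenY* is transcribed.
→ *fenY* is ON.
Citrulline is absent, so DulK is active.
cAMP is absent, so KepD is active.
Activator DulK is present, so *kosJ* is transcribed.
→ *kosJ* is ON.
3 of the 3 genes are transcribed.

3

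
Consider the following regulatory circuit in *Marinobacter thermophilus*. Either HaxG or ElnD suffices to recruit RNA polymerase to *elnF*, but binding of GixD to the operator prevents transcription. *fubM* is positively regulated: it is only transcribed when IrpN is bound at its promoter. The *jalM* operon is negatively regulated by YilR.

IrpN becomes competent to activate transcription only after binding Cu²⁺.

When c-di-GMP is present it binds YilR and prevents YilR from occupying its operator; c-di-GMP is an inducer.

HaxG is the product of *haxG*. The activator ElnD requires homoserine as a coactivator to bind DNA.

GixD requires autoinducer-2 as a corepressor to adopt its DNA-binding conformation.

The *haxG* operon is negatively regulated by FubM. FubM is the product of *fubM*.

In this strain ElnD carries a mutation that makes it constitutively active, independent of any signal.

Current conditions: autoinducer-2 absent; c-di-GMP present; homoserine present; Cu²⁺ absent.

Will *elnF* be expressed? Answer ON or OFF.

Autoinducer-2 is absent, so GixD is inactive.
Cu²⁺ is absent, so IrpN is inactive.
Required activator IrpN is absent, so *fubM* is not transcribed.
So FubM is not produced.
With no repressor bound, *haxG* is transcribed.
So HaxG is produced and active.
ElnD is constitutively active in this strain.
Activator HaxG is present, so *elnF* is transcribed.

ON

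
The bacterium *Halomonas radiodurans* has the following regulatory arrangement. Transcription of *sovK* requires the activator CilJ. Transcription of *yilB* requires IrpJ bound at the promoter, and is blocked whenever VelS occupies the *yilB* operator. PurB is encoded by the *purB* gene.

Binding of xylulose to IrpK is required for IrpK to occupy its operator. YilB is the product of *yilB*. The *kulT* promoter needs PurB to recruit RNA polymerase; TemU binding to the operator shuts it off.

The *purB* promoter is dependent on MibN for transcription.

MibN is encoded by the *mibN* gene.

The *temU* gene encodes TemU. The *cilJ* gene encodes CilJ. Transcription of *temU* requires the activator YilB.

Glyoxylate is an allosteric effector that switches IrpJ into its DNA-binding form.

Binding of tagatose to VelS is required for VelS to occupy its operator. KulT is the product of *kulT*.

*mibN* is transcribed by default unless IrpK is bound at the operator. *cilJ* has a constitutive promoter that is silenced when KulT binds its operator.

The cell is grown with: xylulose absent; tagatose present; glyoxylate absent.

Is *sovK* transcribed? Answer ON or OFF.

OFF

Xylulose is absent, so IrpK is inactive.
With no repressor bound, *mibN* is transcribed.
So MibN is produced and active.
No repressor is bound and MibN is active, so *purB* is transcribed.
So PurB is produced and active.
Glyoxylate is absent, so IrpJ is inactive.
Tagatose is present, so VelS is active.
With repressor VelS bound, *yilB* is not transcribed.
So YilB is not produced.
Required activator YilB is absent, so *temU* is not transcribed.
So TemU is not produced.
No repressor is bound and PurB is active, so *kulT* is transcribed.
So KulT is produced and active.
With repressor KulT bound, *cilJ* is not transcribed.
So CilJ is not produced.
Required activator CilJ is absent, so *sovK* is not transcribed.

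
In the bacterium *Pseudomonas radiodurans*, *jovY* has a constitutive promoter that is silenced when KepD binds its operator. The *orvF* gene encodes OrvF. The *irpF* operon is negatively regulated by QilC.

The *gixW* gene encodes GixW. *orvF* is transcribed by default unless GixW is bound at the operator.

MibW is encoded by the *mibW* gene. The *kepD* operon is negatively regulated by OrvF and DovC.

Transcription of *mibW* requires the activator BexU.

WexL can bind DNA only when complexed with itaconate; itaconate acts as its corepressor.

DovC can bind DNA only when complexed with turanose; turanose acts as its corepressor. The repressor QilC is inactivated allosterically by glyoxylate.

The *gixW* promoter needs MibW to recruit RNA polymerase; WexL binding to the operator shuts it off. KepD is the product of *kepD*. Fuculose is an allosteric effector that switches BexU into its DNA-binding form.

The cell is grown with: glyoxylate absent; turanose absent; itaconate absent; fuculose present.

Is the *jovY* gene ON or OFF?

OFF

Fuculose is present, so BexU is active.
No repressor is bound and BexU is active, so *mibW* is transcribed.
So MibW is produced and active.
Itaconate is absent, so WexL is inactive.
No repressor is bound and MibW is active, so *gixW* is transcribed.
So GixW is produced and active.
With repressor GixW bound, *orvF* is not transcribed.
So OrvF is not produced.
Turanose is absent, so DovC is inactive.
With no repressor bound, *kepD* is transcribed.
So KepD is produced and active.
With repressor KepD bound, *jovY* is not transcribed.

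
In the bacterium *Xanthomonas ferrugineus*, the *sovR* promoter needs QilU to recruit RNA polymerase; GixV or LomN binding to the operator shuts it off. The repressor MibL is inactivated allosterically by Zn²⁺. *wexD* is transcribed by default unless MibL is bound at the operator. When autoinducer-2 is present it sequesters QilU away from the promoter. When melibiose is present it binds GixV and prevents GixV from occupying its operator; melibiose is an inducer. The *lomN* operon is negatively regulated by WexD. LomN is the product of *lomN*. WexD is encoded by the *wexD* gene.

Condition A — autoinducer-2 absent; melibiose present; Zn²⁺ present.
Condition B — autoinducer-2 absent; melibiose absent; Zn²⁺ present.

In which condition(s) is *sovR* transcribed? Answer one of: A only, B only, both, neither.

A only

Condition A:
Autoinducer-2 is absent, so QilU is active.
Melibiose is present, so GixV is inactive.
Zn²⁺ is present, so MibL is inactive.
With no repressor bound, *wexD* is transcribed.
So WexD is produced and active.
With repressor WexD bound, *lomN* is not transcribed.
So LomN is not produced.
No repressor is bound and QilU is active, so *sovR* is transcribed.
→ *sovR* is ON in A.
Condition B:
Autoinducer-2 is absent, so QilU is active.
Melibiose is absent, so GixV is active.
Zn²⁺ is present, so MibL is inactive.
With no repressor bound, *wexD* is transcribed.
So WexD is produced and active.
With repressor WexD bound, *lomN* is not transcribed.
So LomN is not produced.
With repressor GixV bound, *sovR* is not transcribed.
→ *sovR* is OFF in B.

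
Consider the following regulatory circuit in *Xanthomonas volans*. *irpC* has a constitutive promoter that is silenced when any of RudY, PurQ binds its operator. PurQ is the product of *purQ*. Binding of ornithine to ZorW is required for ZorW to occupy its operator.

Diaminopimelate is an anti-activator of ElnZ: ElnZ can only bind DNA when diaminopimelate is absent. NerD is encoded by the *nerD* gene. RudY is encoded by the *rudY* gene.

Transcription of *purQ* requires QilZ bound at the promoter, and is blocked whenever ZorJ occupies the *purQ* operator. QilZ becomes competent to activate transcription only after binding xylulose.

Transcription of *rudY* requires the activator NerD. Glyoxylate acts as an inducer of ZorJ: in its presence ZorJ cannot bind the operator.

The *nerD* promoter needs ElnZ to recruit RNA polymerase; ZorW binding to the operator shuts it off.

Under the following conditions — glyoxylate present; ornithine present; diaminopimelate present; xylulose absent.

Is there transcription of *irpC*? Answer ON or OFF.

ON

Diaminopimelate is present, so ElnZ is inactive.
Ornithine is present, so ZorW is active.
With repressor ZorW bound, *nerD* is not transcribed.
So NerD is not produced.
Required activator NerD is absent, so *rudY* is not transcribed.
So RudY is not produced.
Xylulose is absent, so QilZ is inactive.
Glyoxylate is present, so ZorJ is inactive.
Required activator QilZ is absent, so *purQ* is not transcribed.
So PurQ is not produced.
With no repressor bound, *irpC* is transcribed.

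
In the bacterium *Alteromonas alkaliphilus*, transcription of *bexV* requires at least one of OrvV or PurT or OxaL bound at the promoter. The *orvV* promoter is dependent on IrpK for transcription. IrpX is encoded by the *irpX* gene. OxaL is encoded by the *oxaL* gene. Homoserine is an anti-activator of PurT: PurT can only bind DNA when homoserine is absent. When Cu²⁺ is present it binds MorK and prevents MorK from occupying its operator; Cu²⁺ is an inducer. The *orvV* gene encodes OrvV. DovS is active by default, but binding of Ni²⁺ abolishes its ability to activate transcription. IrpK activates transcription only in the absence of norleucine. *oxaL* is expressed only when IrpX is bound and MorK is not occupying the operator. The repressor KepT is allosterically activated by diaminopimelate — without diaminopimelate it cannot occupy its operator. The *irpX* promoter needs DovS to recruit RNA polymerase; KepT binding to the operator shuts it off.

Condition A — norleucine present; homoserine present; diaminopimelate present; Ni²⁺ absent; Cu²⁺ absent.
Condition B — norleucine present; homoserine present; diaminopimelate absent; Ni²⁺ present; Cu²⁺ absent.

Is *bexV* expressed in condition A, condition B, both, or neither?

neither

Condition A:
Norleucine is present, so IrpK is inactive.
Required activator IrpK is absent, so *orvV* is not transcribed.
So OrvV is not produced.
Homoserine is present, so PurT is inactive.
Diaminopimelate is present, so KepT is active.
Ni²⁺ is absent, so DovS is active.
With repressor KepT bound, *irpX* is not transcribed.
So IrpX is not produced.
Cu²⁺ is absent, so MorK is active.
With repressor MorK bound, *oxaL* is not transcribed.
So OxaL is not produced.
No activator is available at the *bexV* promoter, so *bexV* is not transcribed.
→ *bexV* is OFF in A.
Condition B:
Norleucine is present, so IrpK is inactive.
Required activator IrpK is absent, so *orvV* is not transcribed.
So OrvV is not produced.
Homoserine is present, so PurT is inactive.
Diaminopimelate is absent, so KepT is inactive.
Ni²⁺ is present, so DovS is inactive.
Required activator DovS is absent, so *irpX* is not transcribed.
So IrpX is not produced.
Cu²⁺ is absent, so MorK is active.
With repressor MorK bound, *oxaL* is not transcribed.
So OxaL is not produced.
No activator is available at the *bexV* promoter, so *bexV* is not transcribed.
→ *bexV* is OFF in B.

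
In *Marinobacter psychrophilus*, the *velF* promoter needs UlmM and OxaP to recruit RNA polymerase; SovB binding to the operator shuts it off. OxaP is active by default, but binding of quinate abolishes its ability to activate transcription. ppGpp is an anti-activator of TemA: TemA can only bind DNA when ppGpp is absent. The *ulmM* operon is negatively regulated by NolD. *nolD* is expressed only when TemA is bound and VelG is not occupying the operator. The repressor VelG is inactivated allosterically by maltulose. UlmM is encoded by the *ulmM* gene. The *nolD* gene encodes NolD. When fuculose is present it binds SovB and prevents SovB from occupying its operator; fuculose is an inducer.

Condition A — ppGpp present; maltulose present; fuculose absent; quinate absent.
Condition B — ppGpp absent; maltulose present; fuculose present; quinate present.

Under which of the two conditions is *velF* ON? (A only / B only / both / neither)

neither

Condition A:
ppGpp is present, so TemA is inactive.
Maltulose is present, so VelG is inactive.
Required activator TemA is absent, so *nolD* is not transcribed.
So NolD is not produced.
With no repressor bound, *ulmM* is transcribed.
So UlmM is produced and active.
Fuculose is absent, so SovB is active.
Quinate is absent, so OxaP is active.
With repressor SovB bound, *velF* is not transcribed.
→ *velF* is OFF in A.
Condition B:
ppGpp is absent, so TemA is active.
Maltulose is present, so VelG is inactive.
No repressor is bound and TemA is active, so *nolD* is transcribed.
So NolD is produced and active.
With repressor NolD bound, *ulmM* is not transcribed.
So UlmM is not produced.
Fuculose is present, so SovB is inactive.
Quinate is present, so OxaP is inactive.
Required activator UlmM is absent, so *velF* is not transcribed.
→ *velF* is OFF in B.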